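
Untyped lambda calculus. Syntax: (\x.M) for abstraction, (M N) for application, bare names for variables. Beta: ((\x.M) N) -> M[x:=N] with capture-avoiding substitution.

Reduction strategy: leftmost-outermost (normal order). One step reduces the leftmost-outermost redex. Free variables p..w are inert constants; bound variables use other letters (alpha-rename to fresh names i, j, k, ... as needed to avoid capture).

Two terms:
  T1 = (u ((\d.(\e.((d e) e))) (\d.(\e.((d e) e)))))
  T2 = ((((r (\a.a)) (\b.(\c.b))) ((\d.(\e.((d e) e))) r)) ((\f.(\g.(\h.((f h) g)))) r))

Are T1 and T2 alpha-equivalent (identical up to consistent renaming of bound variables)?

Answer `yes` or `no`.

Term 1: (u ((\d.(\e.((d e) e))) (\d.(\e.((d e) e)))))
Term 2: ((((r (\a.a)) (\b.(\c.b))) ((\d.(\e.((d e) e))) r)) ((\f.(\g.(\h.((f h) g)))) r))
Alpha-equivalence: compare structure up to binder renaming.
Result: False

Answer: no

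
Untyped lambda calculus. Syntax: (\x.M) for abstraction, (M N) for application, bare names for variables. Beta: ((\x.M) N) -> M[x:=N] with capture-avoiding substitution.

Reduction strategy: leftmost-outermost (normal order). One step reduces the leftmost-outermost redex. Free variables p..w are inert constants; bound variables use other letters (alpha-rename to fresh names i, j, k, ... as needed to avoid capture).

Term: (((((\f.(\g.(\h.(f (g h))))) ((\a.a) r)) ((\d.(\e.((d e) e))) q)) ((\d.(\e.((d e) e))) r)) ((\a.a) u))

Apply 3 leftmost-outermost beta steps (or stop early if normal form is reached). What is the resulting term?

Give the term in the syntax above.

Step 0: (((((\f.(\g.(\h.(f (g h))))) ((\a.a) r)) ((\d.(\e.((d e) e))) q)) ((\d.(\e.((d e) e))) r)) ((\a.a) u))
Step 1: ((((\g.(\h.(((\a.a) r) (g h)))) ((\d.(\e.((d e) e))) q)) ((\d.(\e.((d e) e))) r)) ((\a.a) u))
Step 2: (((\h.(((\a.a) r) (((\d.(\e.((d e) e))) q) h))) ((\d.(\e.((d e) e))) r)) ((\a.a) u))
Step 3: ((((\a.a) r) (((\d.(\e.((d e) e))) q) ((\d.(\e.((d e) e))) r))) ((\a.a) u))

Answer: ((((\a.a) r) (((\d.(\e.((d e) e))) q) ((\d.(\e.((d e) e))) r))) ((\a.a) u))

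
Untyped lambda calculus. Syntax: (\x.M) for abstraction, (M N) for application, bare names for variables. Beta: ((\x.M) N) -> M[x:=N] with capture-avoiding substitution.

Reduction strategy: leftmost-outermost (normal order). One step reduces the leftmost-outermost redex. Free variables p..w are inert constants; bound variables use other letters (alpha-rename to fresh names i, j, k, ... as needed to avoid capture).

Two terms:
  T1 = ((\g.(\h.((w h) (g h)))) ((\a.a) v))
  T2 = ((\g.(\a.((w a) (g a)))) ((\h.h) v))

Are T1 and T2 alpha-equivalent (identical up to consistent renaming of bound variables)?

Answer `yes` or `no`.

Term 1: ((\g.(\h.((w h) (g h)))) ((\a.a) v))
Term 2: ((\g.(\a.((w a) (g a)))) ((\h.h) v))
Alpha-equivalence: compare structure up to binder renaming.
Result: True

Answer: yes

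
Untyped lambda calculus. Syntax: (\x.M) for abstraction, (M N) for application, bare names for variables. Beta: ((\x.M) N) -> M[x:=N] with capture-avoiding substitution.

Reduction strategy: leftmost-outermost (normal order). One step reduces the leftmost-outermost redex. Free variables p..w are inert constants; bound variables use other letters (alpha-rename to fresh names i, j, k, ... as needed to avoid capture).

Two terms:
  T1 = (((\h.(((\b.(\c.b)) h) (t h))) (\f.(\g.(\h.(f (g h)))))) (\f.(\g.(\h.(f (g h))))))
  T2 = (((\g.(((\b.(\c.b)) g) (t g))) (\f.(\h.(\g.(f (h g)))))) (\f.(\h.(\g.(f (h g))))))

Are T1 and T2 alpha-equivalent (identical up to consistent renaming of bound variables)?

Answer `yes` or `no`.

Term 1: (((\h.(((\b.(\c.b)) h) (t h))) (\f.(\g.(\h.(f (g h)))))) (\f.(\g.(\h.(f (g h))))))
Term 2: (((\g.(((\b.(\c.b)) g) (t g))) (\f.(\h.(\g.(f (h g)))))) (\f.(\h.(\g.(f (h g))))))
Alpha-equivalence: compare structure up to binder renaming.
Result: True

Answer: yes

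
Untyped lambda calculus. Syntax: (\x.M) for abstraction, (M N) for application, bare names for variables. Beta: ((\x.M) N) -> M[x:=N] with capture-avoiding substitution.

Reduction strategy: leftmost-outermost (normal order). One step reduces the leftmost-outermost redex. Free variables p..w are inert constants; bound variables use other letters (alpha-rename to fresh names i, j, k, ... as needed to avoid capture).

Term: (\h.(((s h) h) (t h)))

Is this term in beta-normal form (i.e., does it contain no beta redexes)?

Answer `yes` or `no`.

Answer: yes

Derivation:
Term: (\h.(((s h) h) (t h)))
No beta redexes found.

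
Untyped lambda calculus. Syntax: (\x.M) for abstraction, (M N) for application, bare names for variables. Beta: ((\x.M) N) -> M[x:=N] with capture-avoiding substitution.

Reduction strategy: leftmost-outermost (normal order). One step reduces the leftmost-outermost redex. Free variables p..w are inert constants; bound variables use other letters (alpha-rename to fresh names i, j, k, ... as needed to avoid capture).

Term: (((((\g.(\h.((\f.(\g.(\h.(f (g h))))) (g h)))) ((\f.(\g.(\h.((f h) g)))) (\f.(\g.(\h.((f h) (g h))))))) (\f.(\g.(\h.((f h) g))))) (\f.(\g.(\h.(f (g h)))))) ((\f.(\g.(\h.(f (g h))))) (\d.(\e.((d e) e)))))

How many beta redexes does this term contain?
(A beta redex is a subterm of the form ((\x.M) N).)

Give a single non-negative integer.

Term: (((((\g.(\h.((\f.(\g.(\h.(f (g h))))) (g h)))) ((\f.(\g.(\h.((f h) g)))) (\f.(\g.(\h.((f h) (g h))))))) (\f.(\g.(\h.((f h) g))))) (\f.(\g.(\h.(f (g h)))))) ((\f.(\g.(\h.(f (g h))))) (\d.(\e.((d e) e)))))
  Redex: ((\g.(\h.((\f.(\g.(\h.(f (g h))))) (g h)))) ((\f.(\g.(\h.((f h) g)))) (\f.(\g.(\h.((f h) (g h)))))))
  Redex: ((\f.(\g.(\h.(f (g h))))) (g h))
  Redex: ((\f.(\g.(\h.((f h) g)))) (\f.(\g.(\h.((f h) (g h))))))
  Redex: ((\f.(\g.(\h.(f (g h))))) (\d.(\e.((d e) e))))
Total redexes: 4

Answer: 4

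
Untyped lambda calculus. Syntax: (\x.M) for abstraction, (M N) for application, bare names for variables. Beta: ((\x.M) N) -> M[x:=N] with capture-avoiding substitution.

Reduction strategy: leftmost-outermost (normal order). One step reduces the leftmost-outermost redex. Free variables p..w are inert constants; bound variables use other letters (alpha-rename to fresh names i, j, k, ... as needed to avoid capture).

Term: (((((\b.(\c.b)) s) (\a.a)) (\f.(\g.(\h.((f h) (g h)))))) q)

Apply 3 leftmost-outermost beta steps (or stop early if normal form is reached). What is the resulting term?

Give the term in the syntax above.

Answer: ((s (\f.(\g.(\h.((f h) (g h)))))) q)

Derivation:
Step 0: (((((\b.(\c.b)) s) (\a.a)) (\f.(\g.(\h.((f h) (g h)))))) q)
Step 1: ((((\c.s) (\a.a)) (\f.(\g.(\h.((f h) (g h)))))) q)
Step 2: ((s (\f.(\g.(\h.((f h) (g h)))))) q)
Step 3: (normal form reached)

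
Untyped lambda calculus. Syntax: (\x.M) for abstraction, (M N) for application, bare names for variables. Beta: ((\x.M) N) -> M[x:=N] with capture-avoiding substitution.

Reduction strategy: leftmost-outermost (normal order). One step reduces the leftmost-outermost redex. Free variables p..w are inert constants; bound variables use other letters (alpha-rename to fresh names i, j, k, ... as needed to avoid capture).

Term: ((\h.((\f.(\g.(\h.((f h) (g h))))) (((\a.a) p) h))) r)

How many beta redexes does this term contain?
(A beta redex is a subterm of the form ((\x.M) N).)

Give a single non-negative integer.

Term: ((\h.((\f.(\g.(\h.((f h) (g h))))) (((\a.a) p) h))) r)
  Redex: ((\h.((\f.(\g.(\h.((f h) (g h))))) (((\a.a) p) h))) r)
  Redex: ((\f.(\g.(\h.((f h) (g h))))) (((\a.a) p) h))
  Redex: ((\a.a) p)
Total redexes: 3

Answer: 3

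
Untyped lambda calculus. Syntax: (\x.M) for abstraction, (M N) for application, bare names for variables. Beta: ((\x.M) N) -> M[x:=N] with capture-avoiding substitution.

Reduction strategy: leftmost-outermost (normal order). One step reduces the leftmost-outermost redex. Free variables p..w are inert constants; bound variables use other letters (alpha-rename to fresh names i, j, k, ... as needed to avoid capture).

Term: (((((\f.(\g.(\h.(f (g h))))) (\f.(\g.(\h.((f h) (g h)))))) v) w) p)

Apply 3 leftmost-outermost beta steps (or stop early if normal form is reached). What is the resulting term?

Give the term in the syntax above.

Step 0: (((((\f.(\g.(\h.(f (g h))))) (\f.(\g.(\h.((f h) (g h)))))) v) w) p)
Step 1: ((((\g.(\h.((\f.(\g.(\h.((f h) (g h))))) (g h)))) v) w) p)
Step 2: (((\h.((\f.(\g.(\h.((f h) (g h))))) (v h))) w) p)
Step 3: (((\f.(\g.(\h.((f h) (g h))))) (v w)) p)

Answer: (((\f.(\g.(\h.((f h) (g h))))) (v w)) p)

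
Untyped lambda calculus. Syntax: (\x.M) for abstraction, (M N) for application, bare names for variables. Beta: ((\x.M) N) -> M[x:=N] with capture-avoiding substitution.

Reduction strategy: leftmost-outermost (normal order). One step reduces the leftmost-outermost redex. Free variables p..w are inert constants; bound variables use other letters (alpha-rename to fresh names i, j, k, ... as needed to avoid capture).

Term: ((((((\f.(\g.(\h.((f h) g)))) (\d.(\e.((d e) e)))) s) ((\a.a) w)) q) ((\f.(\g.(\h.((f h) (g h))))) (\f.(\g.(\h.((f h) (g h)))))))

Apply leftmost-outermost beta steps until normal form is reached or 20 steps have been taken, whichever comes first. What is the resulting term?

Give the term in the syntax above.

Step 0: ((((((\f.(\g.(\h.((f h) g)))) (\d.(\e.((d e) e)))) s) ((\a.a) w)) q) ((\f.(\g.(\h.((f h) (g h))))) (\f.(\g.(\h.((f h) (g h)))))))
Step 1: (((((\g.(\h.(((\d.(\e.((d e) e))) h) g))) s) ((\a.a) w)) q) ((\f.(\g.(\h.((f h) (g h))))) (\f.(\g.(\h.((f h) (g h)))))))
Step 2: ((((\h.(((\d.(\e.((d e) e))) h) s)) ((\a.a) w)) q) ((\f.(\g.(\h.((f h) (g h))))) (\f.(\g.(\h.((f h) (g h)))))))
Step 3: (((((\d.(\e.((d e) e))) ((\a.a) w)) s) q) ((\f.(\g.(\h.((f h) (g h))))) (\f.(\g.(\h.((f h) (g h)))))))
Step 4: ((((\e.((((\a.a) w) e) e)) s) q) ((\f.(\g.(\h.((f h) (g h))))) (\f.(\g.(\h.((f h) (g h)))))))
Step 5: ((((((\a.a) w) s) s) q) ((\f.(\g.(\h.((f h) (g h))))) (\f.(\g.(\h.((f h) (g h)))))))
Step 6: ((((w s) s) q) ((\f.(\g.(\h.((f h) (g h))))) (\f.(\g.(\h.((f h) (g h)))))))
Step 7: ((((w s) s) q) (\g.(\h.(((\f.(\g.(\h.((f h) (g h))))) h) (g h)))))
Step 8: ((((w s) s) q) (\g.(\h.((\g.(\i.((h i) (g i)))) (g h)))))
Step 9: ((((w s) s) q) (\g.(\h.(\i.((h i) ((g h) i))))))

Answer: ((((w s) s) q) (\g.(\h.(\i.((h i) ((g h) i))))))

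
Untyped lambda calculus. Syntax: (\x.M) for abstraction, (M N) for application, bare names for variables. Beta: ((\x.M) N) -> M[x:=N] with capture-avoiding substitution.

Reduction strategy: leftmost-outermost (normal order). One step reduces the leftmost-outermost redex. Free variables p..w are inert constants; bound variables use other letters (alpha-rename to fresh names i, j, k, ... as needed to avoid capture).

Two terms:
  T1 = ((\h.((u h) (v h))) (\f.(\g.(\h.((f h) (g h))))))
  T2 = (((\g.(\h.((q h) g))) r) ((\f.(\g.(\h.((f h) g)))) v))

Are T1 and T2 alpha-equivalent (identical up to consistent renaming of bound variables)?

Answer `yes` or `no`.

Answer: no

Derivation:
Term 1: ((\h.((u h) (v h))) (\f.(\g.(\h.((f h) (g h))))))
Term 2: (((\g.(\h.((q h) g))) r) ((\f.(\g.(\h.((f h) g)))) v))
Alpha-equivalence: compare structure up to binder renaming.
Result: False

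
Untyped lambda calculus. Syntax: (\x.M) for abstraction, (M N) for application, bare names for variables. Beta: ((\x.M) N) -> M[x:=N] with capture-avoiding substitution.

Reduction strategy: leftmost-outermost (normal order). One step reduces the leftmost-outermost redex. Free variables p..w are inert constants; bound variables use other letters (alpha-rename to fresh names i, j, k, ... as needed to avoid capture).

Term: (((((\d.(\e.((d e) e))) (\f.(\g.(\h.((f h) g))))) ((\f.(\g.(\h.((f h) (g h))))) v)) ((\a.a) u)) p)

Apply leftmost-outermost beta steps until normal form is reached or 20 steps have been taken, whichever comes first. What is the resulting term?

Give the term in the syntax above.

Answer: (((v (\g.(\h.((v h) (g h))))) (u (\g.(\h.((v h) (g h)))))) p)

Derivation:
Step 0: (((((\d.(\e.((d e) e))) (\f.(\g.(\h.((f h) g))))) ((\f.(\g.(\h.((f h) (g h))))) v)) ((\a.a) u)) p)
Step 1: ((((\e.(((\f.(\g.(\h.((f h) g)))) e) e)) ((\f.(\g.(\h.((f h) (g h))))) v)) ((\a.a) u)) p)
Step 2: (((((\f.(\g.(\h.((f h) g)))) ((\f.(\g.(\h.((f h) (g h))))) v)) ((\f.(\g.(\h.((f h) (g h))))) v)) ((\a.a) u)) p)
Step 3: ((((\g.(\h.((((\f.(\g.(\h.((f h) (g h))))) v) h) g))) ((\f.(\g.(\h.((f h) (g h))))) v)) ((\a.a) u)) p)
Step 4: (((\h.((((\f.(\g.(\h.((f h) (g h))))) v) h) ((\f.(\g.(\h.((f h) (g h))))) v))) ((\a.a) u)) p)
Step 5: (((((\f.(\g.(\h.((f h) (g h))))) v) ((\a.a) u)) ((\f.(\g.(\h.((f h) (g h))))) v)) p)
Step 6: ((((\g.(\h.((v h) (g h)))) ((\a.a) u)) ((\f.(\g.(\h.((f h) (g h))))) v)) p)
Step 7: (((\h.((v h) (((\a.a) u) h))) ((\f.(\g.(\h.((f h) (g h))))) v)) p)
Step 8: (((v ((\f.(\g.(\h.((f h) (g h))))) v)) (((\a.a) u) ((\f.(\g.(\h.((f h) (g h))))) v))) p)
Step 9: (((v (\g.(\h.((v h) (g h))))) (((\a.a) u) ((\f.(\g.(\h.((f h) (g h))))) v))) p)
Step 10: (((v (\g.(\h.((v h) (g h))))) (u ((\f.(\g.(\h.((f h) (g h))))) v))) p)
Step 11: (((v (\g.(\h.((v h) (g h))))) (u (\g.(\h.((v h) (g h)))))) p)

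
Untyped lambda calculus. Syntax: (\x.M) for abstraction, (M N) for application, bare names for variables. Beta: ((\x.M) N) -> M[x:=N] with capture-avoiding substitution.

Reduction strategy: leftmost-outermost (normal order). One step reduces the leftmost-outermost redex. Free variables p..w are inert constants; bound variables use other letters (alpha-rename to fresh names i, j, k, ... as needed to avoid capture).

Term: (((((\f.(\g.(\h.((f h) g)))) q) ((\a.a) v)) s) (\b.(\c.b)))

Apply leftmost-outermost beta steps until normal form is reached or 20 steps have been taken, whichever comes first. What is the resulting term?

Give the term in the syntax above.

Answer: (((q s) v) (\b.(\c.b)))

Derivation:
Step 0: (((((\f.(\g.(\h.((f h) g)))) q) ((\a.a) v)) s) (\b.(\c.b)))
Step 1: ((((\g.(\h.((q h) g))) ((\a.a) v)) s) (\b.(\c.b)))
Step 2: (((\h.((q h) ((\a.a) v))) s) (\b.(\c.b)))
Step 3: (((q s) ((\a.a) v)) (\b.(\c.b)))
Step 4: (((q s) v) (\b.(\c.b)))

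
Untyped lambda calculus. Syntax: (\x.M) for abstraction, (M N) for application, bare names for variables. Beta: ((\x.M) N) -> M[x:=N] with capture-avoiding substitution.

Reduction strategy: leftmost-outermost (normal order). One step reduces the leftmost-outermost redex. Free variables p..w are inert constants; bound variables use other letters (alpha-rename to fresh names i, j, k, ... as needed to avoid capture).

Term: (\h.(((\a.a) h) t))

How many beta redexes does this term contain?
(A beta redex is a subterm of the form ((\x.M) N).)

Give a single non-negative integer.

Term: (\h.(((\a.a) h) t))
  Redex: ((\a.a) h)
Total redexes: 1

Answer: 1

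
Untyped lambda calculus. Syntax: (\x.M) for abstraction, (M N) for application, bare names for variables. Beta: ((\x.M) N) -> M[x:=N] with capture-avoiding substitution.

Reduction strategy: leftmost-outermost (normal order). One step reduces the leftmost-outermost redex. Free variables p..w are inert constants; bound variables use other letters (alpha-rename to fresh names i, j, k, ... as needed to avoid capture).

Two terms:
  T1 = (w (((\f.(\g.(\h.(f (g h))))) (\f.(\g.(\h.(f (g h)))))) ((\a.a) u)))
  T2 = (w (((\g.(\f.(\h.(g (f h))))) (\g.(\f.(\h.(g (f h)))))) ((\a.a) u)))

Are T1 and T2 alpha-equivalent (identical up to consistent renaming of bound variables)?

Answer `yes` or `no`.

Term 1: (w (((\f.(\g.(\h.(f (g h))))) (\f.(\g.(\h.(f (g h)))))) ((\a.a) u)))
Term 2: (w (((\g.(\f.(\h.(g (f h))))) (\g.(\f.(\h.(g (f h)))))) ((\a.a) u)))
Alpha-equivalence: compare structure up to binder renaming.
Result: True

Answer: yes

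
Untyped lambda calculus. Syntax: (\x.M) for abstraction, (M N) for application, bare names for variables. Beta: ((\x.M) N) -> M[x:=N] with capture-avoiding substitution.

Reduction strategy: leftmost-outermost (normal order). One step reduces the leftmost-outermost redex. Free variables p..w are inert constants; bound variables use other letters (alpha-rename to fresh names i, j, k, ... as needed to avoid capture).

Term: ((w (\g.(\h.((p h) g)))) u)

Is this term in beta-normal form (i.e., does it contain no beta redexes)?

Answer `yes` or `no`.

Answer: yes

Derivation:
Term: ((w (\g.(\h.((p h) g)))) u)
No beta redexes found.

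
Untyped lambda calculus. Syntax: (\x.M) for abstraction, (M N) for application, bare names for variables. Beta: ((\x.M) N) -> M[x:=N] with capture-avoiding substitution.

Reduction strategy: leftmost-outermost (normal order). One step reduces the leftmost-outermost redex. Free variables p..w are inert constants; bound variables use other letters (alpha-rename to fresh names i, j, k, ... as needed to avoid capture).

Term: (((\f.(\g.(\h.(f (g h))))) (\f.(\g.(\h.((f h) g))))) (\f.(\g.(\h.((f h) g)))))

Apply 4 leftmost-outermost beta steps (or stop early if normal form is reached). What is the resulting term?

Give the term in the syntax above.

Answer: (\h.(\g.(\i.(((\g.(\i.((h i) g))) i) g))))

Derivation:
Step 0: (((\f.(\g.(\h.(f (g h))))) (\f.(\g.(\h.((f h) g))))) (\f.(\g.(\h.((f h) g)))))
Step 1: ((\g.(\h.((\f.(\g.(\h.((f h) g)))) (g h)))) (\f.(\g.(\h.((f h) g)))))
Step 2: (\h.((\f.(\g.(\h.((f h) g)))) ((\f.(\g.(\h.((f h) g)))) h)))
Step 3: (\h.(\g.(\i.((((\f.(\g.(\h.((f h) g)))) h) i) g))))
Step 4: (\h.(\g.(\i.(((\g.(\i.((h i) g))) i) g))))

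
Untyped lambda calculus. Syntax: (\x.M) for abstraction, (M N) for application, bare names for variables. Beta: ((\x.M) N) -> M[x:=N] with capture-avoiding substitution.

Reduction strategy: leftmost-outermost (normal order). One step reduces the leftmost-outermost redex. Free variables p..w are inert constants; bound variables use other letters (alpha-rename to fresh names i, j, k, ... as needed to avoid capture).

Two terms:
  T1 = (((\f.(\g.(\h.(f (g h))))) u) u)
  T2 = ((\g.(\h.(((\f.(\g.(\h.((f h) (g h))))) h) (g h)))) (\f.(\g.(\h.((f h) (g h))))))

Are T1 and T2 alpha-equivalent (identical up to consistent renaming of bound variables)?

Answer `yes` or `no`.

Term 1: (((\f.(\g.(\h.(f (g h))))) u) u)
Term 2: ((\g.(\h.(((\f.(\g.(\h.((f h) (g h))))) h) (g h)))) (\f.(\g.(\h.((f h) (g h))))))
Alpha-equivalence: compare structure up to binder renaming.
Result: False

Answer: no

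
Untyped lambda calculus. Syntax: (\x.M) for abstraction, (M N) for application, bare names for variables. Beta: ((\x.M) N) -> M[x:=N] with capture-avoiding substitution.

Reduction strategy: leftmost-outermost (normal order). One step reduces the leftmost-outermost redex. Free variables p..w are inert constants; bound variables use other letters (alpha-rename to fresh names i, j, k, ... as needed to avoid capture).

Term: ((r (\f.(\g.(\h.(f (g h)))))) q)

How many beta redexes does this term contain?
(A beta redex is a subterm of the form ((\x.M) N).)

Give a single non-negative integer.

Answer: 0

Derivation:
Term: ((r (\f.(\g.(\h.(f (g h)))))) q)
  (no redexes)
Total redexes: 0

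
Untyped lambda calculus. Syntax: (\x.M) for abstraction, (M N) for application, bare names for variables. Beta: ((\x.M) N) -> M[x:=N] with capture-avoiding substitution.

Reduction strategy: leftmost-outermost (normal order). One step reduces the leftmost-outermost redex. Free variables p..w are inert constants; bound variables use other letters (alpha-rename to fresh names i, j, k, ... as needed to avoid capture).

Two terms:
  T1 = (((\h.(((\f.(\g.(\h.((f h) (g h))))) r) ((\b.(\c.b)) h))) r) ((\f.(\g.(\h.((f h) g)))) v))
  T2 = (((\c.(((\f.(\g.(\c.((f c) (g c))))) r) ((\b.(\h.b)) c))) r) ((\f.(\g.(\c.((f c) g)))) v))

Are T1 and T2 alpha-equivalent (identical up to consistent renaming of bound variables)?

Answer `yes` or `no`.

Answer: yes

Derivation:
Term 1: (((\h.(((\f.(\g.(\h.((f h) (g h))))) r) ((\b.(\c.b)) h))) r) ((\f.(\g.(\h.((f h) g)))) v))
Term 2: (((\c.(((\f.(\g.(\c.((f c) (g c))))) r) ((\b.(\h.b)) c))) r) ((\f.(\g.(\c.((f c) g)))) v))
Alpha-equivalence: compare structure up to binder renaming.
Result: True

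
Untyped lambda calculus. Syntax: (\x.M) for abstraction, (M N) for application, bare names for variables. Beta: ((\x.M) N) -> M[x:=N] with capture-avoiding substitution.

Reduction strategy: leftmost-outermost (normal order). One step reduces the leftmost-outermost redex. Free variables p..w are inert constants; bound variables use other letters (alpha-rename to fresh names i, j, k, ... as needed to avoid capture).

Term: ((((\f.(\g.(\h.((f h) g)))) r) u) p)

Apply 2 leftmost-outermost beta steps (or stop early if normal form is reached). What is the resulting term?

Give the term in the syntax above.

Step 0: ((((\f.(\g.(\h.((f h) g)))) r) u) p)
Step 1: (((\g.(\h.((r h) g))) u) p)
Step 2: ((\h.((r h) u)) p)

Answer: ((\h.((r h) u)) p)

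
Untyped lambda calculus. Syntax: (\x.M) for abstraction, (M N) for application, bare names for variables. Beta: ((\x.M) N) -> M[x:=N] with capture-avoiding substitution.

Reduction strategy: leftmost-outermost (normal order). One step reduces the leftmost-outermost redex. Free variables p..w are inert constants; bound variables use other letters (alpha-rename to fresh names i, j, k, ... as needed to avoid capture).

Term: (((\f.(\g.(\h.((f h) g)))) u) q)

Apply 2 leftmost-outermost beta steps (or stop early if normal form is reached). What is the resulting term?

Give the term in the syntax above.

Answer: (\h.((u h) q))

Derivation:
Step 0: (((\f.(\g.(\h.((f h) g)))) u) q)
Step 1: ((\g.(\h.((u h) g))) q)
Step 2: (\h.((u h) q))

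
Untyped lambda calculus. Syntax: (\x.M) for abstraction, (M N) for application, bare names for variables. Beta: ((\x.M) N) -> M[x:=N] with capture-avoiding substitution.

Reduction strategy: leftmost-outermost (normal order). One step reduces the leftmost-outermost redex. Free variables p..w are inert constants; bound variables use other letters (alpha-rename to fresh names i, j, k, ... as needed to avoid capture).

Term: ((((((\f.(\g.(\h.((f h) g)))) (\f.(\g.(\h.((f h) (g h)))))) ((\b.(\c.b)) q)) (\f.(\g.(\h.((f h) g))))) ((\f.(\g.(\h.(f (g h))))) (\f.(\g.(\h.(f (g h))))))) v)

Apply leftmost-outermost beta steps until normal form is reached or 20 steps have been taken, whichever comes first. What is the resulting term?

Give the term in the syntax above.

Answer: (\g.(\h.((v q) (g h))))

Derivation:
Step 0: ((((((\f.(\g.(\h.((f h) g)))) (\f.(\g.(\h.((f h) (g h)))))) ((\b.(\c.b)) q)) (\f.(\g.(\h.((f h) g))))) ((\f.(\g.(\h.(f (g h))))) (\f.(\g.(\h.(f (g h))))))) v)
Step 1: (((((\g.(\h.(((\f.(\g.(\h.((f h) (g h))))) h) g))) ((\b.(\c.b)) q)) (\f.(\g.(\h.((f h) g))))) ((\f.(\g.(\h.(f (g h))))) (\f.(\g.(\h.(f (g h))))))) v)
Step 2: ((((\h.(((\f.(\g.(\h.((f h) (g h))))) h) ((\b.(\c.b)) q))) (\f.(\g.(\h.((f h) g))))) ((\f.(\g.(\h.(f (g h))))) (\f.(\g.(\h.(f (g h))))))) v)
Step 3: (((((\f.(\g.(\h.((f h) (g h))))) (\f.(\g.(\h.((f h) g))))) ((\b.(\c.b)) q)) ((\f.(\g.(\h.(f (g h))))) (\f.(\g.(\h.(f (g h))))))) v)
Step 4: ((((\g.(\h.(((\f.(\g.(\h.((f h) g)))) h) (g h)))) ((\b.(\c.b)) q)) ((\f.(\g.(\h.(f (g h))))) (\f.(\g.(\h.(f (g h))))))) v)
Step 5: (((\h.(((\f.(\g.(\h.((f h) g)))) h) (((\b.(\c.b)) q) h))) ((\f.(\g.(\h.(f (g h))))) (\f.(\g.(\h.(f (g h))))))) v)
Step 6: ((((\f.(\g.(\h.((f h) g)))) ((\f.(\g.(\h.(f (g h))))) (\f.(\g.(\h.(f (g h))))))) (((\b.(\c.b)) q) ((\f.(\g.(\h.(f (g h))))) (\f.(\g.(\h.(f (g h)))))))) v)
Step 7: (((\g.(\h.((((\f.(\g.(\h.(f (g h))))) (\f.(\g.(\h.(f (g h)))))) h) g))) (((\b.(\c.b)) q) ((\f.(\g.(\h.(f (g h))))) (\f.(\g.(\h.(f (g h)))))))) v)
Step 8: ((\h.((((\f.(\g.(\h.(f (g h))))) (\f.(\g.(\h.(f (g h)))))) h) (((\b.(\c.b)) q) ((\f.(\g.(\h.(f (g h))))) (\f.(\g.(\h.(f (g h))))))))) v)
Step 9: ((((\f.(\g.(\h.(f (g h))))) (\f.(\g.(\h.(f (g h)))))) v) (((\b.(\c.b)) q) ((\f.(\g.(\h.(f (g h))))) (\f.(\g.(\h.(f (g h))))))))
Step 10: (((\g.(\h.((\f.(\g.(\h.(f (g h))))) (g h)))) v) (((\b.(\c.b)) q) ((\f.(\g.(\h.(f (g h))))) (\f.(\g.(\h.(f (g h))))))))
Step 11: ((\h.((\f.(\g.(\h.(f (g h))))) (v h))) (((\b.(\c.b)) q) ((\f.(\g.(\h.(f (g h))))) (\f.(\g.(\h.(f (g h))))))))
Step 12: ((\f.(\g.(\h.(f (g h))))) (v (((\b.(\c.b)) q) ((\f.(\g.(\h.(f (g h))))) (\f.(\g.(\h.(f (g h)))))))))
Step 13: (\g.(\h.((v (((\b.(\c.b)) q) ((\f.(\g.(\h.(f (g h))))) (\f.(\g.(\h.(f (g h)))))))) (g h))))
Step 14: (\g.(\h.((v ((\c.q) ((\f.(\g.(\h.(f (g h))))) (\f.(\g.(\h.(f (g h)))))))) (g h))))
Step 15: (\g.(\h.((v q) (g h))))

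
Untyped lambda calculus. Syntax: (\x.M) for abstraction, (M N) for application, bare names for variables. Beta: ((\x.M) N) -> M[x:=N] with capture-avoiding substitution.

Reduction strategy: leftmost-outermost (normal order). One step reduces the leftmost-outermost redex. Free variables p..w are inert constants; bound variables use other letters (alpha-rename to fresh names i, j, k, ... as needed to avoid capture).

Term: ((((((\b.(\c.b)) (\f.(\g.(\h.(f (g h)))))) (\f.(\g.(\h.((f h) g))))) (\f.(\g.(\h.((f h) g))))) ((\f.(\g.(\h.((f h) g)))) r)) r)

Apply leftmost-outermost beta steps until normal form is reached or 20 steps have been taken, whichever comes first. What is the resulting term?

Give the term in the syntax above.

Answer: (\g.(\h.(((r h) r) g)))

Derivation:
Step 0: ((((((\b.(\c.b)) (\f.(\g.(\h.(f (g h)))))) (\f.(\g.(\h.((f h) g))))) (\f.(\g.(\h.((f h) g))))) ((\f.(\g.(\h.((f h) g)))) r)) r)
Step 1: (((((\c.(\f.(\g.(\h.(f (g h)))))) (\f.(\g.(\h.((f h) g))))) (\f.(\g.(\h.((f h) g))))) ((\f.(\g.(\h.((f h) g)))) r)) r)
Step 2: ((((\f.(\g.(\h.(f (g h))))) (\f.(\g.(\h.((f h) g))))) ((\f.(\g.(\h.((f h) g)))) r)) r)
Step 3: (((\g.(\h.((\f.(\g.(\h.((f h) g)))) (g h)))) ((\f.(\g.(\h.((f h) g)))) r)) r)
Step 4: ((\h.((\f.(\g.(\h.((f h) g)))) (((\f.(\g.(\h.((f h) g)))) r) h))) r)
Step 5: ((\f.(\g.(\h.((f h) g)))) (((\f.(\g.(\h.((f h) g)))) r) r))
Step 6: (\g.(\h.(((((\f.(\g.(\h.((f h) g)))) r) r) h) g)))
Step 7: (\g.(\h.((((\g.(\h.((r h) g))) r) h) g)))
Step 8: (\g.(\h.(((\h.((r h) r)) h) g)))
Step 9: (\g.(\h.(((r h) r) g)))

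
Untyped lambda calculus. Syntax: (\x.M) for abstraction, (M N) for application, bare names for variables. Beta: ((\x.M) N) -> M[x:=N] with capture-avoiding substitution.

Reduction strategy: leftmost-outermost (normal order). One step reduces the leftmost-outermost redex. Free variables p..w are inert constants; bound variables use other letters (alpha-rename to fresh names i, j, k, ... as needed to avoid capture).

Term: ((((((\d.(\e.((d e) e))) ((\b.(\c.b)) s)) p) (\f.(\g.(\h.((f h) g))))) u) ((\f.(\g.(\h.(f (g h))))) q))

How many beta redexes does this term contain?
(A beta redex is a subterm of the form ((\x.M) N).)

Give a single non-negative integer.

Answer: 3

Derivation:
Term: ((((((\d.(\e.((d e) e))) ((\b.(\c.b)) s)) p) (\f.(\g.(\h.((f h) g))))) u) ((\f.(\g.(\h.(f (g h))))) q))
  Redex: ((\d.(\e.((d e) e))) ((\b.(\c.b)) s))
  Redex: ((\b.(\c.b)) s)
  Redex: ((\f.(\g.(\h.(f (g h))))) q)
Total redexes: 3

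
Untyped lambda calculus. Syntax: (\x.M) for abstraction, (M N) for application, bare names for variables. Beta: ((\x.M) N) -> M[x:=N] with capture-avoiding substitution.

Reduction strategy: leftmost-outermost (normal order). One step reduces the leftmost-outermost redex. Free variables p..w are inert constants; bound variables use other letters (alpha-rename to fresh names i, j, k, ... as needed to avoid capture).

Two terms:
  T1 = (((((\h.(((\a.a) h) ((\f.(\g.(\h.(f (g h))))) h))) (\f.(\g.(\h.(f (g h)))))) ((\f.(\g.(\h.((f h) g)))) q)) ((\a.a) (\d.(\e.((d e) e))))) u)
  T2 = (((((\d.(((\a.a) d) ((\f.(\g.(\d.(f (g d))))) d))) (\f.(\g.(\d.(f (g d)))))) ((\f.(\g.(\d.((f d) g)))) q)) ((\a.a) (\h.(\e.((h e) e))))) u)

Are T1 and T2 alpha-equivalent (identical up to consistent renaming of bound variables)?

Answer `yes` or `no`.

Term 1: (((((\h.(((\a.a) h) ((\f.(\g.(\h.(f (g h))))) h))) (\f.(\g.(\h.(f (g h)))))) ((\f.(\g.(\h.((f h) g)))) q)) ((\a.a) (\d.(\e.((d e) e))))) u)
Term 2: (((((\d.(((\a.a) d) ((\f.(\g.(\d.(f (g d))))) d))) (\f.(\g.(\d.(f (g d)))))) ((\f.(\g.(\d.((f d) g)))) q)) ((\a.a) (\h.(\e.((h e) e))))) u)
Alpha-equivalence: compare structure up to binder renaming.
Result: True

Answer: yes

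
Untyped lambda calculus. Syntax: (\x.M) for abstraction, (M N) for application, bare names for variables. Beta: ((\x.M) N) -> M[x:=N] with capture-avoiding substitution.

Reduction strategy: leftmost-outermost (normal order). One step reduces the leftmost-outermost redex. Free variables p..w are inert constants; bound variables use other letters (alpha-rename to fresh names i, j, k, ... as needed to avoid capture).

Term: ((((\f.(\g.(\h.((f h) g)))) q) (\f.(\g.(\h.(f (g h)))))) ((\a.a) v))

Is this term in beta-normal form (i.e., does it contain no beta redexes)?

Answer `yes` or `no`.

Term: ((((\f.(\g.(\h.((f h) g)))) q) (\f.(\g.(\h.(f (g h)))))) ((\a.a) v))
Found 2 beta redex(es).

Answer: no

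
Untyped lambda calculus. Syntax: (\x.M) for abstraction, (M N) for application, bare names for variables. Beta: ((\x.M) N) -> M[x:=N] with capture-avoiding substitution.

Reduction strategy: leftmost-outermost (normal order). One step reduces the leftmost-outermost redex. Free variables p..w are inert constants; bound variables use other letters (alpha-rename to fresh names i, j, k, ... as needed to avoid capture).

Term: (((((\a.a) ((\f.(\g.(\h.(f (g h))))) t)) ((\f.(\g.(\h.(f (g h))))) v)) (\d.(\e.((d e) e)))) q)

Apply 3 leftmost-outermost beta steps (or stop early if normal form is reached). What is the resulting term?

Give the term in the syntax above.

Answer: (((\h.(t (((\f.(\g.(\h.(f (g h))))) v) h))) (\d.(\e.((d e) e)))) q)

Derivation:
Step 0: (((((\a.a) ((\f.(\g.(\h.(f (g h))))) t)) ((\f.(\g.(\h.(f (g h))))) v)) (\d.(\e.((d e) e)))) q)
Step 1: (((((\f.(\g.(\h.(f (g h))))) t) ((\f.(\g.(\h.(f (g h))))) v)) (\d.(\e.((d e) e)))) q)
Step 2: ((((\g.(\h.(t (g h)))) ((\f.(\g.(\h.(f (g h))))) v)) (\d.(\e.((d e) e)))) q)
Step 3: (((\h.(t (((\f.(\g.(\h.(f (g h))))) v) h))) (\d.(\e.((d e) e)))) q)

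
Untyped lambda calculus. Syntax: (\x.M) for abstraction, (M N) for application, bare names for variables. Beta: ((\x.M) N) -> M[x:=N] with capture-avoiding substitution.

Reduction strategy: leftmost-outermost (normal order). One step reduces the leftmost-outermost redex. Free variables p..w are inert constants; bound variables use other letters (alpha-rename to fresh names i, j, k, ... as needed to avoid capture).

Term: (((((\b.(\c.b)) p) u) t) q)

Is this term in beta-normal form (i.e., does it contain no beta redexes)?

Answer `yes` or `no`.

Term: (((((\b.(\c.b)) p) u) t) q)
Found 1 beta redex(es).

Answer: no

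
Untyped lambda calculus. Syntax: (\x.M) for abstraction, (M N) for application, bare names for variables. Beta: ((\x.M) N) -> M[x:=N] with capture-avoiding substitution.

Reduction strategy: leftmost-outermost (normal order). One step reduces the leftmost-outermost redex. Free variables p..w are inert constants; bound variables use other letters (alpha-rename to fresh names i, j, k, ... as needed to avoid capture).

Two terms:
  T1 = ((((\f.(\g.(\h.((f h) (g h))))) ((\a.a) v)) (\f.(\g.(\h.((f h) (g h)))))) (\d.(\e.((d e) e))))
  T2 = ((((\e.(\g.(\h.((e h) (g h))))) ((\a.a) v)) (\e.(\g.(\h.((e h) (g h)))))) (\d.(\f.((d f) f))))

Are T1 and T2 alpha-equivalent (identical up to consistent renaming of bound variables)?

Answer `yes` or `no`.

Answer: yes

Derivation:
Term 1: ((((\f.(\g.(\h.((f h) (g h))))) ((\a.a) v)) (\f.(\g.(\h.((f h) (g h)))))) (\d.(\e.((d e) e))))
Term 2: ((((\e.(\g.(\h.((e h) (g h))))) ((\a.a) v)) (\e.(\g.(\h.((e h) (g h)))))) (\d.(\f.((d f) f))))
Alpha-equivalence: compare structure up to binder renaming.
Result: True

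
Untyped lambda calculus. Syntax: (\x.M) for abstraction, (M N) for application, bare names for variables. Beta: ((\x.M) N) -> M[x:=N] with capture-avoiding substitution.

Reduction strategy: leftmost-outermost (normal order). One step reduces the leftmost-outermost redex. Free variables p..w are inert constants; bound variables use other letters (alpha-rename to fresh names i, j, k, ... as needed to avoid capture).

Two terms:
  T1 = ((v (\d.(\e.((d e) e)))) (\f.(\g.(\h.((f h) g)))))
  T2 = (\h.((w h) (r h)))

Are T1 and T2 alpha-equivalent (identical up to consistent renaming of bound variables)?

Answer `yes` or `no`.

Answer: no

Derivation:
Term 1: ((v (\d.(\e.((d e) e)))) (\f.(\g.(\h.((f h) g)))))
Term 2: (\h.((w h) (r h)))
Alpha-equivalence: compare structure up to binder renaming.
Result: False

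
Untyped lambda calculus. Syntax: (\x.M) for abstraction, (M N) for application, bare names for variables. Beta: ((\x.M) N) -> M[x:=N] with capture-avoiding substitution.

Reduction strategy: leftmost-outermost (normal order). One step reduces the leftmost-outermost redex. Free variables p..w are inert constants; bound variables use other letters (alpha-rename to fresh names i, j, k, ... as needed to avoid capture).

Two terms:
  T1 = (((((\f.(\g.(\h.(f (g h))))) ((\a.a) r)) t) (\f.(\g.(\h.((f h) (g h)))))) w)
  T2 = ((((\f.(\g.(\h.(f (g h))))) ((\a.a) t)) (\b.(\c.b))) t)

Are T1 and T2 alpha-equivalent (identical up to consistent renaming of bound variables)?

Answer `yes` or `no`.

Term 1: (((((\f.(\g.(\h.(f (g h))))) ((\a.a) r)) t) (\f.(\g.(\h.((f h) (g h)))))) w)
Term 2: ((((\f.(\g.(\h.(f (g h))))) ((\a.a) t)) (\b.(\c.b))) t)
Alpha-equivalence: compare structure up to binder renaming.
Result: False

Answer: no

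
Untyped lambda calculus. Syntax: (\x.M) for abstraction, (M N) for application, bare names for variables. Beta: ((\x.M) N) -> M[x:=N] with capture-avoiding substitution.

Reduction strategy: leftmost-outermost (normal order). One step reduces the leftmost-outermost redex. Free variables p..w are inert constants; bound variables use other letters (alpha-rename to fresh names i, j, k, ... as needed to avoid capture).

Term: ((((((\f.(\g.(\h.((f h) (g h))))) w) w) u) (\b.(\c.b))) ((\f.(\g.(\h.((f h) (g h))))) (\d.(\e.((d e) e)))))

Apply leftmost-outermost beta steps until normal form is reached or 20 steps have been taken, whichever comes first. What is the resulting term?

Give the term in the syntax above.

Step 0: ((((((\f.(\g.(\h.((f h) (g h))))) w) w) u) (\b.(\c.b))) ((\f.(\g.(\h.((f h) (g h))))) (\d.(\e.((d e) e)))))
Step 1: (((((\g.(\h.((w h) (g h)))) w) u) (\b.(\c.b))) ((\f.(\g.(\h.((f h) (g h))))) (\d.(\e.((d e) e)))))
Step 2: ((((\h.((w h) (w h))) u) (\b.(\c.b))) ((\f.(\g.(\h.((f h) (g h))))) (\d.(\e.((d e) e)))))
Step 3: ((((w u) (w u)) (\b.(\c.b))) ((\f.(\g.(\h.((f h) (g h))))) (\d.(\e.((d e) e)))))
Step 4: ((((w u) (w u)) (\b.(\c.b))) (\g.(\h.(((\d.(\e.((d e) e))) h) (g h)))))
Step 5: ((((w u) (w u)) (\b.(\c.b))) (\g.(\h.((\e.((h e) e)) (g h)))))
Step 6: ((((w u) (w u)) (\b.(\c.b))) (\g.(\h.((h (g h)) (g h)))))

Answer: ((((w u) (w u)) (\b.(\c.b))) (\g.(\h.((h (g h)) (g h)))))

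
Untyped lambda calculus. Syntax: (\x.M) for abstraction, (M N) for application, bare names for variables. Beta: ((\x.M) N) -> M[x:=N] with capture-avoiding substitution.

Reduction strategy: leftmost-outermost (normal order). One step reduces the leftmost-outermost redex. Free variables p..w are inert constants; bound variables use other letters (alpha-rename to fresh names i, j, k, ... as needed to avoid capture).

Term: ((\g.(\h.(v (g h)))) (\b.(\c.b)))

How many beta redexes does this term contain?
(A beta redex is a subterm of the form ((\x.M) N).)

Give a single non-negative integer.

Term: ((\g.(\h.(v (g h)))) (\b.(\c.b)))
  Redex: ((\g.(\h.(v (g h)))) (\b.(\c.b)))
Total redexes: 1

Answer: 1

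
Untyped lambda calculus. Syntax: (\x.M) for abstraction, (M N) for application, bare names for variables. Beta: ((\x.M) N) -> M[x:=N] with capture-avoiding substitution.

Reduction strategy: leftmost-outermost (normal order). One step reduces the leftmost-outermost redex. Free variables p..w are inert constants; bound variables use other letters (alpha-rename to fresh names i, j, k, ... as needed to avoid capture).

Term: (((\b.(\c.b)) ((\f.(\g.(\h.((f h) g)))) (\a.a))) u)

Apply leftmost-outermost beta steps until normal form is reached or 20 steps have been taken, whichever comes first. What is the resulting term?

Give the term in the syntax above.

Step 0: (((\b.(\c.b)) ((\f.(\g.(\h.((f h) g)))) (\a.a))) u)
Step 1: ((\c.((\f.(\g.(\h.((f h) g)))) (\a.a))) u)
Step 2: ((\f.(\g.(\h.((f h) g)))) (\a.a))
Step 3: (\g.(\h.(((\a.a) h) g)))
Step 4: (\g.(\h.(h g)))

Answer: (\g.(\h.(h g)))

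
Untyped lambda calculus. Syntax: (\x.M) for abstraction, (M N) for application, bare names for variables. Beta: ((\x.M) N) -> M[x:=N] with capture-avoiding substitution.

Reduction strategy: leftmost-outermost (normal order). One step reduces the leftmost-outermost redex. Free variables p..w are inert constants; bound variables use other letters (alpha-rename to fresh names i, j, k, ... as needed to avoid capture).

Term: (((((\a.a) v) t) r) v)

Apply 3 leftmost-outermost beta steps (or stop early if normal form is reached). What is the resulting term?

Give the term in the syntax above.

Step 0: (((((\a.a) v) t) r) v)
Step 1: (((v t) r) v)
Step 2: (normal form reached)

Answer: (((v t) r) v)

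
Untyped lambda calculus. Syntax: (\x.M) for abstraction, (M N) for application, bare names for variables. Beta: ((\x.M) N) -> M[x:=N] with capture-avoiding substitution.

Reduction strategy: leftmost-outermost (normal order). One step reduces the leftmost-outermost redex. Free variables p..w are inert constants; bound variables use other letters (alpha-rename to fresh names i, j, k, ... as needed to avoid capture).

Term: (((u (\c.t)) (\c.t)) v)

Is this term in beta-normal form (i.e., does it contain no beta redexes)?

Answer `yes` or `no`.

Term: (((u (\c.t)) (\c.t)) v)
No beta redexes found.

Answer: yes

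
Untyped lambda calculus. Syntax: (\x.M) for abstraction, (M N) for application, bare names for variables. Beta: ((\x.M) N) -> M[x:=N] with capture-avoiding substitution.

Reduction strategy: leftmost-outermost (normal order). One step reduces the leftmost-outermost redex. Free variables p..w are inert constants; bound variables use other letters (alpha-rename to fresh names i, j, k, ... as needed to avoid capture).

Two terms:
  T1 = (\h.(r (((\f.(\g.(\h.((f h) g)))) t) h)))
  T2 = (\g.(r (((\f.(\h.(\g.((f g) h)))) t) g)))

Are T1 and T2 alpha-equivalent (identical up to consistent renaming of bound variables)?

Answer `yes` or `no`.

Term 1: (\h.(r (((\f.(\g.(\h.((f h) g)))) t) h)))
Term 2: (\g.(r (((\f.(\h.(\g.((f g) h)))) t) g)))
Alpha-equivalence: compare structure up to binder renaming.
Result: True

Answer: yes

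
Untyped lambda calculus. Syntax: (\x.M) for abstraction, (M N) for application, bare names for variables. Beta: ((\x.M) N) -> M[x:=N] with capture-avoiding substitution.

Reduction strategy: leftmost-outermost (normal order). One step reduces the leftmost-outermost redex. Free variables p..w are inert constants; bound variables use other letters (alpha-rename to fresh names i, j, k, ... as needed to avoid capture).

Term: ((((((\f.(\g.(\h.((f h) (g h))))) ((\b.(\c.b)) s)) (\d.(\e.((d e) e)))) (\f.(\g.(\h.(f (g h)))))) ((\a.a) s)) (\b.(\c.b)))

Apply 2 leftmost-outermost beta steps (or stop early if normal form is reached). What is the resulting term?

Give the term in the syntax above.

Step 0: ((((((\f.(\g.(\h.((f h) (g h))))) ((\b.(\c.b)) s)) (\d.(\e.((d e) e)))) (\f.(\g.(\h.(f (g h)))))) ((\a.a) s)) (\b.(\c.b)))
Step 1: (((((\g.(\h.((((\b.(\c.b)) s) h) (g h)))) (\d.(\e.((d e) e)))) (\f.(\g.(\h.(f (g h)))))) ((\a.a) s)) (\b.(\c.b)))
Step 2: ((((\h.((((\b.(\c.b)) s) h) ((\d.(\e.((d e) e))) h))) (\f.(\g.(\h.(f (g h)))))) ((\a.a) s)) (\b.(\c.b)))

Answer: ((((\h.((((\b.(\c.b)) s) h) ((\d.(\e.((d e) e))) h))) (\f.(\g.(\h.(f (g h)))))) ((\a.a) s)) (\b.(\c.b)))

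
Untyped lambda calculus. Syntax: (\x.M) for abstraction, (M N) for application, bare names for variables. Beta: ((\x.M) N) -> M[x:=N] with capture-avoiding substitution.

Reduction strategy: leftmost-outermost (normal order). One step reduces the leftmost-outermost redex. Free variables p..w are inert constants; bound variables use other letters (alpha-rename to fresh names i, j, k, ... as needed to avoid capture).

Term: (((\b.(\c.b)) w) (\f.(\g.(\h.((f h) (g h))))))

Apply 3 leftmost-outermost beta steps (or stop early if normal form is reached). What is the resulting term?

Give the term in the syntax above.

Step 0: (((\b.(\c.b)) w) (\f.(\g.(\h.((f h) (g h))))))
Step 1: ((\c.w) (\f.(\g.(\h.((f h) (g h))))))
Step 2: w
Step 3: (normal form reached)

Answer: w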